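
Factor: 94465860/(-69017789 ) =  - 2^2  *  3^1 * 5^1 * 1574431^1 *69017789^(  -  1 )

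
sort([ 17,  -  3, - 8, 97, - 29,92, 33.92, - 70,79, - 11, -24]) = [ - 70 ,-29, - 24 , - 11, - 8,-3,17,33.92, 79, 92,97]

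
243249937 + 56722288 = 299972225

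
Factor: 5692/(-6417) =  - 2^2*3^( - 2 )*23^( - 1 )*31^(-1)*1423^1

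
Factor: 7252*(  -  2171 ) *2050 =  -2^3*5^2 *7^2*13^1 * 37^1*41^1*167^1=- 32275388600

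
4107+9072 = 13179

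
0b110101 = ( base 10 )53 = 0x35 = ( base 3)1222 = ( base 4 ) 311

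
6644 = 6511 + 133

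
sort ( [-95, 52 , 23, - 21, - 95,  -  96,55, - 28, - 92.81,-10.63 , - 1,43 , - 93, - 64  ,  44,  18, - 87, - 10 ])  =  [ -96 ,-95, - 95, - 93, - 92.81,-87, - 64, - 28,  -  21, - 10.63, -10, -1,  18,23,43,  44,  52, 55]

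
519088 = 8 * 64886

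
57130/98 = 582+47/49= 582.96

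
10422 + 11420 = 21842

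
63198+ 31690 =94888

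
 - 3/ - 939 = 1/313= 0.00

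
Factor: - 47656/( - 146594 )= 92/283 = 2^2  *23^1  *283^(-1)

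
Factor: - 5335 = -5^1*11^1*97^1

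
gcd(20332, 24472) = 92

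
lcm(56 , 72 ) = 504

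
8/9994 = 4/4997 =0.00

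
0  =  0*49322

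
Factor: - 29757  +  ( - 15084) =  - 44841 = -3^1 * 14947^1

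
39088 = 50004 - 10916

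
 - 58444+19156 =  - 39288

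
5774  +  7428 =13202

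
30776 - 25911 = 4865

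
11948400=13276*900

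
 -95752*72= - 6894144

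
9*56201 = 505809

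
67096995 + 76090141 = 143187136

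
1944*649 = 1261656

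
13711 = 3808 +9903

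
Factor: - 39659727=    -3^1 *13219909^1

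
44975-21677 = 23298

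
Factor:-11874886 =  - 2^1 * 19^1*137^1*2281^1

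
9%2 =1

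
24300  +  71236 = 95536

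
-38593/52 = -743+43/52 = -742.17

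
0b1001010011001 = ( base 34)441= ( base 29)5j5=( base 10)4761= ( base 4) 1022121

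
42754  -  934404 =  - 891650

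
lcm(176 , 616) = 1232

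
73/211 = 73/211 = 0.35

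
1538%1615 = 1538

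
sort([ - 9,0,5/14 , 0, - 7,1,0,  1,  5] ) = [ - 9,-7, 0,0, 0,5/14, 1,  1,5]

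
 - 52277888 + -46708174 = -98986062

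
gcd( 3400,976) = 8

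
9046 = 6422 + 2624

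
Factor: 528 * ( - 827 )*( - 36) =2^6*3^3*11^1*827^1= 15719616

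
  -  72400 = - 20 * 3620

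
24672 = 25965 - 1293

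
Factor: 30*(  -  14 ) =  - 420 = - 2^2 *3^1 * 5^1*7^1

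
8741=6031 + 2710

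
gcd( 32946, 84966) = 1734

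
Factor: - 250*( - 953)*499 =2^1*5^3*499^1 * 953^1 = 118886750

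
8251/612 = 8251/612  =  13.48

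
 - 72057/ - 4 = 18014 + 1/4 = 18014.25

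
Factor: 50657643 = 3^4*89^1*7027^1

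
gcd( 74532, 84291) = 3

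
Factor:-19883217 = -3^1*17^1 * 389867^1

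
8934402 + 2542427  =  11476829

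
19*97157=1845983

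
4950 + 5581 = 10531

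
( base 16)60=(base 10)96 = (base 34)2s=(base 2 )1100000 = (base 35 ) 2Q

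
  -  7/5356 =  - 7/5356 = -  0.00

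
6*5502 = 33012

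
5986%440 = 266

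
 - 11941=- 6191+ - 5750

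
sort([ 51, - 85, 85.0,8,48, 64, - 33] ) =[ - 85,- 33,8,  48,  51,  64, 85.0 ]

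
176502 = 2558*69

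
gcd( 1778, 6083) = 7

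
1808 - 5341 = -3533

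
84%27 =3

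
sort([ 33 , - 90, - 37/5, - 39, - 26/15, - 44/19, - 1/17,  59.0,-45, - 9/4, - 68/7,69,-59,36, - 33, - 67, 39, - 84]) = [ - 90, - 84, - 67, - 59, - 45, - 39, - 33, - 68/7, - 37/5,-44/19, - 9/4,  -  26/15, -1/17, 33,36 , 39,59.0,69] 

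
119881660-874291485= - 754409825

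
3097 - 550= 2547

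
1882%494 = 400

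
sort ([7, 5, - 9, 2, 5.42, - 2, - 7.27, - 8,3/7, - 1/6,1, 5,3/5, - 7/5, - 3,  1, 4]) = [ - 9, - 8, - 7.27, - 3, - 2, - 7/5, - 1/6, 3/7, 3/5, 1,1, 2,4, 5, 5,  5.42, 7]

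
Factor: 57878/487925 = 2^1*5^ ( -2 )*29^ ( - 1)*43^1= 86/725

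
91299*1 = 91299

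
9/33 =3/11 = 0.27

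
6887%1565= 627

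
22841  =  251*91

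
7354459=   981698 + 6372761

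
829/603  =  829/603 = 1.37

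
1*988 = 988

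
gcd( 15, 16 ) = 1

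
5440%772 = 36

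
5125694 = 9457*542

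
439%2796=439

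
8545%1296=769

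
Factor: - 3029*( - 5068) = 15350972 =2^2*7^1 *13^1*181^1*233^1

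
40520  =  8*5065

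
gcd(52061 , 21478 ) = 1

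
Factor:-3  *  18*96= - 5184 = - 2^6*3^4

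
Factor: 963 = 3^2*107^1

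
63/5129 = 63/5129  =  0.01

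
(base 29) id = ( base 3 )201211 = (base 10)535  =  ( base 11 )447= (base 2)1000010111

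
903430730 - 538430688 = 365000042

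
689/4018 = 689/4018  =  0.17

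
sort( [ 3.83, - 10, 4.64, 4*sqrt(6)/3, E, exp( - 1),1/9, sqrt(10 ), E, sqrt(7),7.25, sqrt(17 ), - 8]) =[ - 10, - 8 , 1/9,exp( - 1 ), sqrt (7), E , E,sqrt(10 ), 4*sqrt( 6 ) /3, 3.83, sqrt ( 17), 4.64, 7.25]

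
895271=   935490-40219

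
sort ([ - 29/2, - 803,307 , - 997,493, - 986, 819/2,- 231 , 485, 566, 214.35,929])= [ - 997, - 986,  -  803, - 231, - 29/2,214.35,  307,819/2,485, 493,566, 929 ]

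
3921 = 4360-439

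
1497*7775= 11639175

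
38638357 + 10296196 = 48934553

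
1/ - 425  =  -1/425 = - 0.00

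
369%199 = 170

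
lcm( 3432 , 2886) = 126984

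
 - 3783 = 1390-5173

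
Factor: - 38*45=- 1710 = - 2^1*3^2 * 5^1*19^1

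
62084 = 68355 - 6271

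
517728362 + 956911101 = 1474639463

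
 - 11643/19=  - 613 + 4/19 =- 612.79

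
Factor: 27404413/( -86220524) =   -  2^( - 2 )*13^( - 1 )*293^(  -  1 )*5659^(-1 )*27404413^1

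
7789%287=40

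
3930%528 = 234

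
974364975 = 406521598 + 567843377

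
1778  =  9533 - 7755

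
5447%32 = 7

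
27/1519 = 27/1519 = 0.02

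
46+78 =124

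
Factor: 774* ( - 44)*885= - 2^3*3^3*5^1*11^1 * 43^1*59^1 = - 30139560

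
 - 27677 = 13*( - 2129)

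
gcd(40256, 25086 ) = 74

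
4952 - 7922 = -2970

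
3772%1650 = 472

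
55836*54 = 3015144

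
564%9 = 6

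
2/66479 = 2/66479 = 0.00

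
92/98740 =23/24685 = 0.00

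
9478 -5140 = 4338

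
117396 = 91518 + 25878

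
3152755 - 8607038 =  - 5454283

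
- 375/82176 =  - 125/27392 = - 0.00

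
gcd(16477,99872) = 1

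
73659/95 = 775  +  34/95 = 775.36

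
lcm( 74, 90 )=3330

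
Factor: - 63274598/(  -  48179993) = 2^1*19^1*1665121^1*48179993^(  -  1) 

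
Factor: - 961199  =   - 149^1 * 6451^1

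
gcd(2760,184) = 184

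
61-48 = 13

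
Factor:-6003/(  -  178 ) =2^( - 1)*3^2*23^1*29^1*89^ ( - 1) 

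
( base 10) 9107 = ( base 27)CD8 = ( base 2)10001110010011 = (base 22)ihl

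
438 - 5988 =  - 5550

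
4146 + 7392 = 11538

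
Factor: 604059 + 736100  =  1340159^1 = 1340159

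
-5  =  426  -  431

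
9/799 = 9/799 = 0.01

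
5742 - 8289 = - 2547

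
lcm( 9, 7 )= 63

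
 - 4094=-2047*2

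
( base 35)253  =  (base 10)2628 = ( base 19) 756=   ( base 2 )101001000100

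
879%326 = 227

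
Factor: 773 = 773^1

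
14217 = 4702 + 9515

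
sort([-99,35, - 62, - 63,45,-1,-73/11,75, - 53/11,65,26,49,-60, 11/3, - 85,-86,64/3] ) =[  -  99, - 86, - 85,-63,-62, - 60,-73/11,-53/11, - 1,  11/3, 64/3, 26, 35, 45, 49, 65, 75]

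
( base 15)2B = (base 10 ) 41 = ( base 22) 1J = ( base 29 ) 1C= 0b101001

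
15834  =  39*406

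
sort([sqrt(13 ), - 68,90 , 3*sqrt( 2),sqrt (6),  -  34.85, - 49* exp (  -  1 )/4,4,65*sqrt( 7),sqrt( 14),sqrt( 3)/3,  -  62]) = [ - 68, - 62, - 34.85, - 49*exp(-1) /4,sqrt(3)/3 , sqrt( 6), sqrt (13),sqrt( 14),4,  3*sqrt( 2), 90,65*sqrt( 7)]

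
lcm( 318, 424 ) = 1272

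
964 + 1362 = 2326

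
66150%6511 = 1040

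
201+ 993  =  1194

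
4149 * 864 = 3584736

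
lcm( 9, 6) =18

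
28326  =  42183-13857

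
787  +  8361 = 9148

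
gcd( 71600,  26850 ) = 8950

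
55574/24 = 2315 + 7/12 = 2315.58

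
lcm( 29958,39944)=119832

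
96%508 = 96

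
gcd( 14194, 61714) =2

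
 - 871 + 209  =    -  662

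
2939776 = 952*3088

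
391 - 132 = 259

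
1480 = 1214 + 266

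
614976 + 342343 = 957319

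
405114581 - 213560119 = 191554462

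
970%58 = 42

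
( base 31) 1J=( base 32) 1i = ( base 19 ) 2C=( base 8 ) 62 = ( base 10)50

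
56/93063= 56/93063= 0.00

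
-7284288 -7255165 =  - 14539453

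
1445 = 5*289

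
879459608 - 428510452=450949156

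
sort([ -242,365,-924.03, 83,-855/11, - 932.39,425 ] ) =[ - 932.39, - 924.03,- 242 ,-855/11, 83, 365,425] 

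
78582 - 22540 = 56042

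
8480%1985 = 540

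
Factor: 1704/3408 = 2^( - 1) = 1/2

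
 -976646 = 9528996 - 10505642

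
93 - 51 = 42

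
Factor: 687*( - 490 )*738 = - 248432940 = - 2^2*3^3*5^1*7^2* 41^1*229^1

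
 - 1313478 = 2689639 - 4003117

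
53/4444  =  53/4444 = 0.01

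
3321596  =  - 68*(  -  48847) 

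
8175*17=138975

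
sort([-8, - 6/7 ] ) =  [- 8,-6/7]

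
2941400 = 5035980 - 2094580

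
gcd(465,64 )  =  1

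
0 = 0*182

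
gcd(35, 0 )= 35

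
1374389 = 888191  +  486198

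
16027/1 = 16027 = 16027.00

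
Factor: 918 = 2^1*3^3*17^1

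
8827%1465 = 37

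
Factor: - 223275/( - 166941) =325/243= 3^( - 5 )*5^2*13^1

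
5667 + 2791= 8458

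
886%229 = 199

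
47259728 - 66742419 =-19482691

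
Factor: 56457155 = 5^1*11291431^1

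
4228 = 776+3452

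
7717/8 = 7717/8 = 964.62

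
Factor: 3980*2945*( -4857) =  - 56929382700 = - 2^2*3^1*5^2 * 19^1*31^1*199^1*1619^1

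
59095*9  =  531855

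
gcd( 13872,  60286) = 2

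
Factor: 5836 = 2^2*1459^1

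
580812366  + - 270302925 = 310509441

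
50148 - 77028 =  - 26880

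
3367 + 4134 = 7501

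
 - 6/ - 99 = 2/33 = 0.06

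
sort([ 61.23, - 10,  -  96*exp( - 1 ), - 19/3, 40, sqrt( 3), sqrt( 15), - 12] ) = [  -  96 * exp(- 1),-12, - 10, - 19/3, sqrt( 3), sqrt(15) , 40,61.23 ]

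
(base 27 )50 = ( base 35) 3U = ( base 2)10000111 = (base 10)135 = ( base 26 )55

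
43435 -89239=  -  45804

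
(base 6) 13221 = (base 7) 5626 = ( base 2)11111101101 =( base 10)2029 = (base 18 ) 64D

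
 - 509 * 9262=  - 4714358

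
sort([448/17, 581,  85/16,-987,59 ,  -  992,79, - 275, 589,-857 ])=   [ - 992, - 987, - 857, - 275, 85/16, 448/17, 59, 79 , 581, 589 ] 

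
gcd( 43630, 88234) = 2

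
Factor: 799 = 17^1*47^1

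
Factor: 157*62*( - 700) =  - 6813800  =  - 2^3*5^2*7^1*31^1*157^1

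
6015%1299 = 819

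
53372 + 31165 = 84537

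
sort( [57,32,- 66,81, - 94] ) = [ - 94, - 66, 32,  57, 81 ]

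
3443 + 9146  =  12589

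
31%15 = 1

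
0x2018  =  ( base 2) 10000000011000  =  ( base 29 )9m9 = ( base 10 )8216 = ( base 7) 32645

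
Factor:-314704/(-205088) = 89/58 = 2^( - 1)*29^ ( - 1) * 89^1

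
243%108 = 27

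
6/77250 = 1/12875 = 0.00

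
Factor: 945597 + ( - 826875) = 118722 = 2^1 * 3^1 *47^1*421^1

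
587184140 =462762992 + 124421148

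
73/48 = 73/48 = 1.52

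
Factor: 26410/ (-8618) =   -  5^1*19^1 * 31^( - 1 ) = -95/31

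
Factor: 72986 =2^1 * 36493^1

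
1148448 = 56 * 20508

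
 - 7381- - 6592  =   - 789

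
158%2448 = 158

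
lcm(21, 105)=105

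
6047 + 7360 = 13407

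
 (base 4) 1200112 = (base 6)44314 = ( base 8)14026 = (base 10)6166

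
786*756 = 594216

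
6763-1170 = 5593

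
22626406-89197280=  - 66570874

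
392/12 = 32  +  2/3 = 32.67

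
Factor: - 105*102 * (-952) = 10195920 =2^4*3^2*5^1 * 7^2 * 17^2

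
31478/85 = 31478/85 = 370.33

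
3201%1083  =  1035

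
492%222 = 48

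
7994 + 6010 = 14004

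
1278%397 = 87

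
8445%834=105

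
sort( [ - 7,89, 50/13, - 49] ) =[ - 49, - 7, 50/13, 89 ]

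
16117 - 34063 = -17946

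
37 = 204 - 167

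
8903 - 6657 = 2246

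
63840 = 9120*7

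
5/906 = 5/906 = 0.01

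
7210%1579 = 894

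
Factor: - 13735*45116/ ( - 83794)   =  309834130/41897 = 2^1 * 5^1 * 41^1*67^1*11279^1 * 41897^( - 1)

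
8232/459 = 17 + 143/153 = 17.93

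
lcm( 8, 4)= 8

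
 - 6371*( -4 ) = 25484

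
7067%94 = 17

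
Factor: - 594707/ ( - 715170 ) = 2^(-1 ) * 3^( - 1 )*5^ ( -1)*31^(-1)* 97^1*769^( - 1) *6131^1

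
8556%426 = 36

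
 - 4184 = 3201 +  - 7385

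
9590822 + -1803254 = 7787568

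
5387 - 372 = 5015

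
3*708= 2124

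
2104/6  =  1052/3= 350.67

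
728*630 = 458640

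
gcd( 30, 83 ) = 1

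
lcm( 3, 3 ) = 3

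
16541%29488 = 16541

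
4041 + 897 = 4938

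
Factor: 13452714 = 2^1*3^2* 11^1* 67943^1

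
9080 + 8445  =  17525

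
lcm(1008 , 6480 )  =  45360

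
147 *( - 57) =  -8379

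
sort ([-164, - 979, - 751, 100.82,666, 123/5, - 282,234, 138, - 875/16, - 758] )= [ - 979, - 758, - 751, - 282, - 164, - 875/16,123/5,100.82,  138,234,  666] 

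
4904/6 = 817 + 1/3 = 817.33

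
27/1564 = 27/1564 = 0.02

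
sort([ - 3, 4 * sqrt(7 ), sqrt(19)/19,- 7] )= [  -  7, - 3, sqrt(19)/19,  4*sqrt( 7) ] 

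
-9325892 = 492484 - 9818376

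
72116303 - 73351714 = -1235411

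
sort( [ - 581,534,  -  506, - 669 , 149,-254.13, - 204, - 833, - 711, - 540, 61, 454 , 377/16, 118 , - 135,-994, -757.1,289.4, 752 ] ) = [ - 994,-833, - 757.1, - 711, - 669,-581, - 540, - 506, - 254.13, - 204, - 135,377/16,  61, 118, 149, 289.4, 454 , 534,752 ] 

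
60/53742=10/8957 =0.00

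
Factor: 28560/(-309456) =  - 3^( - 1)*5^1*17^1 * 307^( - 1 ) = - 85/921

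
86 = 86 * 1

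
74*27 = 1998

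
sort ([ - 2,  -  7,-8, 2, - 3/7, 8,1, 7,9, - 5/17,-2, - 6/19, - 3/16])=[ - 8, - 7 , -2, -2, - 3/7, - 6/19, - 5/17,-3/16 , 1,2,7,  8, 9 ] 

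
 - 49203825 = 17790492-66994317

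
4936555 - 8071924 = - 3135369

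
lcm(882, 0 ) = 0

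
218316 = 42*5198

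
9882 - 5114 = 4768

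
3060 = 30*102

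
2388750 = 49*48750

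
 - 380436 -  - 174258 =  - 206178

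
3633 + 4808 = 8441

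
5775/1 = 5775 = 5775.00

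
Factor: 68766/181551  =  2^1*157^1*829^ (-1 ) = 314/829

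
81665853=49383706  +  32282147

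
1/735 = 1/735 = 0.00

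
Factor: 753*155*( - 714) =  - 2^1*3^2*5^1 * 7^1*17^1*31^1*251^1 = - 83334510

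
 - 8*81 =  - 648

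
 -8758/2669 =-8758/2669 = -3.28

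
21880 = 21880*1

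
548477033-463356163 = 85120870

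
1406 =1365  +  41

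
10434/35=298+4/35=298.11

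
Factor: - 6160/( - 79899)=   2^4 * 3^( - 1)*5^1*7^1*11^1 * 26633^( - 1)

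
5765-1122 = 4643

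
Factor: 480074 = 2^1* 7^1*53^1*647^1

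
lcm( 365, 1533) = 7665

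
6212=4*1553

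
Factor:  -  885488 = -2^4*55343^1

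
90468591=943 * 95937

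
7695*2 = 15390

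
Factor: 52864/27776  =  59/31 = 31^(-1)*59^1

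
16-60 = -44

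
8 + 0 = 8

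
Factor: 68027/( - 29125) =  - 5^( - 3)*59^1*233^( - 1)*1153^1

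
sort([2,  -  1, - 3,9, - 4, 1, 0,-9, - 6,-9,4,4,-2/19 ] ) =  [ - 9,-9,  -  6,-4, - 3,  -  1,-2/19,0,1,2,4,  4, 9 ] 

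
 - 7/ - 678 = 7/678 =0.01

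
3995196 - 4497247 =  - 502051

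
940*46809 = 44000460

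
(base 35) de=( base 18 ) 181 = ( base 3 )122101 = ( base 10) 469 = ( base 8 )725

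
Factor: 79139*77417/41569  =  6126703963/41569 = 11^( - 1 )*3779^( - 1)*77417^1*79139^1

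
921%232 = 225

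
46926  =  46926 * 1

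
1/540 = 1/540 = 0.00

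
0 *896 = 0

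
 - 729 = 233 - 962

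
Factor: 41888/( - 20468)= - 2^3*11^1*43^( - 1)=- 88/43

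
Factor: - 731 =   -  17^1*43^1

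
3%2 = 1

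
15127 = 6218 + 8909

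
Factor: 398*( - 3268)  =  -1300664 =- 2^3*19^1 * 43^1*199^1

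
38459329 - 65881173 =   -  27421844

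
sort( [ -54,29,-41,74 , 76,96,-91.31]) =[ - 91.31, - 54, - 41  ,  29 , 74,  76, 96]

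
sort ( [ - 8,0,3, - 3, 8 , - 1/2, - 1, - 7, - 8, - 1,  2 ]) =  [- 8, - 8, - 7, - 3,- 1, - 1, - 1/2,0,2, 3,8]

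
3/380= 3/380=0.01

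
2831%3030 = 2831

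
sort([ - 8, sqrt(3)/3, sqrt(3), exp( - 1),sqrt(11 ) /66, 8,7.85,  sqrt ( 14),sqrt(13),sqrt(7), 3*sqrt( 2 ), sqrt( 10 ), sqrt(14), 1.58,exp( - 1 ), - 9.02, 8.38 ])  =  [ - 9.02, - 8,sqrt( 11)/66,exp( - 1 ), exp( - 1 ), sqrt( 3 )/3,1.58, sqrt( 3),sqrt(7), sqrt(10), sqrt(13), sqrt( 14), sqrt( 14 ),3*sqrt( 2), 7.85, 8, 8.38]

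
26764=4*6691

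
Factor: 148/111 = 4/3 = 2^2*3^( - 1)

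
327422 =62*5281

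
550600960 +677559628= 1228160588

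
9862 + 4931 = 14793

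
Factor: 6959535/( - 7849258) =-2^(-1)*3^1 * 5^1*11^1*131^( - 1)*29959^( - 1)*42179^1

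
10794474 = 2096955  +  8697519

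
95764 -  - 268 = 96032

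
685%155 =65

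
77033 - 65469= 11564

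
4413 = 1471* 3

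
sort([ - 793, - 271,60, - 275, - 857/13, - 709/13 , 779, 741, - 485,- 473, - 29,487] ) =[ - 793, - 485, - 473, - 275, - 271,-857/13,  -  709/13, - 29,60,487,  741,  779 ] 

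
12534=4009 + 8525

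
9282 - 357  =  8925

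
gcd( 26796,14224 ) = 28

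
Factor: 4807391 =23^1*197^1 * 1061^1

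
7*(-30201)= -211407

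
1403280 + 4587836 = 5991116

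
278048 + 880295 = 1158343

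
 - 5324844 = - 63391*84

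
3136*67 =210112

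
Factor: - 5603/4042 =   -  2^( - 1 )*13^1*43^(-1)*47^(-1)*431^1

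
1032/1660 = 258/415  =  0.62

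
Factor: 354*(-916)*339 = - 2^3 * 3^2*59^1*113^1*229^1  =  -109925496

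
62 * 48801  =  3025662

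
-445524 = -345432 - 100092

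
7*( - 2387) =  - 16709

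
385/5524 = 385/5524 = 0.07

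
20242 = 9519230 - 9498988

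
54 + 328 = 382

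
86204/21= 86204/21 = 4104.95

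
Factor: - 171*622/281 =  - 106362/281=- 2^1*3^2*19^1*281^(-1 )*311^1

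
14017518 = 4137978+9879540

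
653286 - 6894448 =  - 6241162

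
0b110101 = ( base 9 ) 58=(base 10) 53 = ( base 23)27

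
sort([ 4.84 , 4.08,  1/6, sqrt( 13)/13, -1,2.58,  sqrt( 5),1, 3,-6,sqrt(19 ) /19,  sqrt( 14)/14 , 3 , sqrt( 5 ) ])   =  [ -6, - 1,1/6,sqrt (19) /19, sqrt( 14 ) /14,sqrt( 13 ) /13 , 1 , sqrt (5 ), sqrt(5 ),2.58, 3, 3,4.08,4.84]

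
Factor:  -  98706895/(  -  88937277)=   3^( - 1)*5^1*7^1*11^(  -  1 ) *13^( - 1)*379^( - 1)*547^( - 1 )*2820197^1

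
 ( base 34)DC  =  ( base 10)454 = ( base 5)3304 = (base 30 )f4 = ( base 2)111000110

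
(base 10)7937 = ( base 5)223222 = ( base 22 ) g8h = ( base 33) 79h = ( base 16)1F01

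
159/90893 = 159/90893 = 0.00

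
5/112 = 5/112 = 0.04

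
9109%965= 424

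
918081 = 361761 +556320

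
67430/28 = 33715/14 = 2408.21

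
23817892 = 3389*7028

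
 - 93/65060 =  - 93/65060  =  - 0.00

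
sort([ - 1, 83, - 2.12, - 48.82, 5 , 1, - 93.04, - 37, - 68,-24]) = [ - 93.04, - 68,- 48.82, - 37, - 24, - 2.12 , - 1 , 1 , 5 , 83]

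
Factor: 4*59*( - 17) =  - 4012 = -2^2* 17^1*59^1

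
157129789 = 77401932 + 79727857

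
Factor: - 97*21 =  - 3^1*7^1*97^1 = -2037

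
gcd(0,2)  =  2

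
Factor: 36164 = 2^2*9041^1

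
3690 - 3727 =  - 37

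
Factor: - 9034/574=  - 4517/287 = - 7^ (-1) * 41^ ( - 1) *4517^1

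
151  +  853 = 1004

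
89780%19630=11260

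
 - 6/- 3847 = 6/3847 =0.00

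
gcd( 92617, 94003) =7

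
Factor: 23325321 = 3^1*2617^1*2971^1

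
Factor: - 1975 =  - 5^2*79^1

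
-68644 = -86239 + 17595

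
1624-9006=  - 7382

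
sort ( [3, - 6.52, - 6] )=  [ - 6.52 , - 6,  3 ] 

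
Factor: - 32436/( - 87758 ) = 2^1*3^2*11^( - 1 )*  17^1*53^1*3989^( - 1 ) = 16218/43879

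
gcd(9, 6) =3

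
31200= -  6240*(  -  5 )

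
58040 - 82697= -24657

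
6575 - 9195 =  - 2620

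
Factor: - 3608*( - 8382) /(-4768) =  - 1890141/298 = - 2^( - 1)*3^1*11^2*41^1*127^1*149^ ( - 1) 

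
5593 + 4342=9935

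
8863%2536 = 1255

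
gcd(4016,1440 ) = 16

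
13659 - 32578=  - 18919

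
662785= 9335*71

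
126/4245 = 42/1415 = 0.03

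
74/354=37/177   =  0.21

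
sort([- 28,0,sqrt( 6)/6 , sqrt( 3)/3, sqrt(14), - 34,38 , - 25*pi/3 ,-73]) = [ - 73,- 34,  -  28, - 25*pi/3, 0, sqrt(6)/6, sqrt ( 3 ) /3,  sqrt( 14 ), 38 ]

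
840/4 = 210 = 210.00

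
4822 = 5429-607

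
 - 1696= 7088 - 8784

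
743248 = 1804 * 412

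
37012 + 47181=84193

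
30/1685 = 6/337 = 0.02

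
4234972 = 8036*527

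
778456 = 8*97307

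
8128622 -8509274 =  - 380652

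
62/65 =62/65 = 0.95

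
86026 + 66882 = 152908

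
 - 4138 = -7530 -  - 3392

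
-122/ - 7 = 17 + 3/7 = 17.43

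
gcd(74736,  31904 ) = 16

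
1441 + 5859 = 7300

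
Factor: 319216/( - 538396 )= - 2^2*71^1*479^(-1 )  =  -284/479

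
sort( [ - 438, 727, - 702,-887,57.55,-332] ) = [  -  887, - 702,-438, - 332,57.55, 727]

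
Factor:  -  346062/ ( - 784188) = 2^(-1)*3^( - 2)*53^( -1)*421^1 = 421/954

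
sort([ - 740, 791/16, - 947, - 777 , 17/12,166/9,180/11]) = [ - 947, - 777, - 740,17/12,180/11, 166/9,791/16]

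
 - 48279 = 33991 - 82270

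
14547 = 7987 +6560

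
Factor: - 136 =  - 2^3 * 17^1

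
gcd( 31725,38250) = 225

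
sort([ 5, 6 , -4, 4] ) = [ - 4,  4, 5 , 6]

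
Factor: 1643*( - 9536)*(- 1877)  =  2^6 * 31^1*53^1 *149^1 *1877^1 = 29408175296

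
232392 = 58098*4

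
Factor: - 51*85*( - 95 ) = 411825 = 3^1*5^2*17^2*19^1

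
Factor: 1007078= 2^1*23^1*21893^1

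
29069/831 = 29069/831 = 34.98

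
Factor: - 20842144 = - 2^5*53^1*12289^1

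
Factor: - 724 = - 2^2*181^1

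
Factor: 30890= 2^1*5^1*3089^1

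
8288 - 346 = 7942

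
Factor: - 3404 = -2^2*23^1 * 37^1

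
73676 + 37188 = 110864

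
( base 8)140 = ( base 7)165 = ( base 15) 66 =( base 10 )96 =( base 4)1200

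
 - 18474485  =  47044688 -65519173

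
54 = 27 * 2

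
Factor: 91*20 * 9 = 2^2*3^2*5^1*7^1*13^1 = 16380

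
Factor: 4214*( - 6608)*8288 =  - 2^10*7^4*37^1*43^1*59^1 = - 230788576256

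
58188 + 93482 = 151670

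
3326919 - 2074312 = 1252607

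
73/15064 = 73/15064 = 0.00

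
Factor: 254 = 2^1 * 127^1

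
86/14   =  6 + 1/7=6.14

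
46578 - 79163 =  - 32585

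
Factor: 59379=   3^1 * 19793^1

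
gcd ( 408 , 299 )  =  1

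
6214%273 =208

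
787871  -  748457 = 39414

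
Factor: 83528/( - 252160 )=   -  2^( - 5 ) * 5^ ( - 1 ) * 53^1  =  - 53/160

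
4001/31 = 4001/31 =129.06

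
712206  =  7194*99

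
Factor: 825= 3^1*5^2*11^1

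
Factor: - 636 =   -  2^2 * 3^1*53^1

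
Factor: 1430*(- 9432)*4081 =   -  55043548560 = - 2^4*3^2*5^1*7^1*11^2 * 13^1*53^1 * 131^1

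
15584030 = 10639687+4944343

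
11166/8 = 5583/4 = 1395.75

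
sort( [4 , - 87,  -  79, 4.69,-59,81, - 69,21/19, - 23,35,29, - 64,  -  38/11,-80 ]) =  [ - 87, - 80 ,-79, - 69, - 64, - 59, - 23, - 38/11, 21/19,4,4.69, 29, 35,81]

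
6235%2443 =1349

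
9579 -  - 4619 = 14198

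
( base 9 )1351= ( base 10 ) 1018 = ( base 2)1111111010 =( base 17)38F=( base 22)226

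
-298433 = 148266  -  446699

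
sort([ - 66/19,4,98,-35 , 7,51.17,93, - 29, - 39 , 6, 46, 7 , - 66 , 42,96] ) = [-66,-39,-35, - 29, - 66/19, 4,6, 7, 7,  42,46, 51.17, 93,96,  98] 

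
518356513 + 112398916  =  630755429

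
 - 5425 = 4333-9758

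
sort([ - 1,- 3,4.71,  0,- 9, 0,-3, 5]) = [-9, -3, - 3,  -  1,0,0, 4.71,5]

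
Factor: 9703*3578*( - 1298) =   -  45063099532 = - 2^2 *11^1* 31^1*59^1*313^1*1789^1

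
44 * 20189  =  888316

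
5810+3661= 9471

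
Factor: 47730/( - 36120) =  - 37/28 = - 2^(-2)*7^( - 1) * 37^1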